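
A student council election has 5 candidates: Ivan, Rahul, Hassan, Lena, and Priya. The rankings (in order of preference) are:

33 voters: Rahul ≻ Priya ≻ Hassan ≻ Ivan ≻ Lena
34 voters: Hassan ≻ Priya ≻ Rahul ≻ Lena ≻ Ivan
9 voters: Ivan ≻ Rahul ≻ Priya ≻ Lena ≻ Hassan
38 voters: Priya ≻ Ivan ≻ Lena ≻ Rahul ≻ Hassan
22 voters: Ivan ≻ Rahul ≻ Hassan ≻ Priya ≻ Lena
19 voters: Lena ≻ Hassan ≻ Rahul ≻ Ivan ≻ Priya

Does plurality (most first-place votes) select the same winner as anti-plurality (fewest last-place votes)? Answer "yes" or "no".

Plurality — first-place votes: Ivan 31, Rahul 33, Hassan 34, Lena 19, Priya 38. Winner: Priya.
Anti-plurality — last-place votes: Ivan 34, Rahul 0, Hassan 47, Lena 55, Priya 19. Winner: Rahul.
The two methods disagree.

no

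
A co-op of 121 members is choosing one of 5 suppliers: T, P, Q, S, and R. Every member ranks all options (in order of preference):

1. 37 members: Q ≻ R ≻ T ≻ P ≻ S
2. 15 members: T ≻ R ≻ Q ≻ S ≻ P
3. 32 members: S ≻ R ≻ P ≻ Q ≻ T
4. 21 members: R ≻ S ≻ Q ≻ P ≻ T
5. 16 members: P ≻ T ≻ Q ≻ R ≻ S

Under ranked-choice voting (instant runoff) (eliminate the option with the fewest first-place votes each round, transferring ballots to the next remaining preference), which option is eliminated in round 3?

S

Round 1: T 15, P 16, Q 37, S 32, R 21. Eliminate T.
Round 2: P 16, Q 37, S 32, R 36. Eliminate P.
Round 3: Q 53, S 32, R 36. Eliminate S.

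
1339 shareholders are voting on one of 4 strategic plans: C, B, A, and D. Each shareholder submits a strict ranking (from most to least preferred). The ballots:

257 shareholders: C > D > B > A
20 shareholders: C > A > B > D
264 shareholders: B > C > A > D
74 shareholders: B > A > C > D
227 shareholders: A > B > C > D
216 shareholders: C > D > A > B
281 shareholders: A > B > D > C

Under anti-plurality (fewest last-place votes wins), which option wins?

B

Last-place votes: C 281, B 216, A 257, D 585.
B is ranked last by the fewest voters, so B wins.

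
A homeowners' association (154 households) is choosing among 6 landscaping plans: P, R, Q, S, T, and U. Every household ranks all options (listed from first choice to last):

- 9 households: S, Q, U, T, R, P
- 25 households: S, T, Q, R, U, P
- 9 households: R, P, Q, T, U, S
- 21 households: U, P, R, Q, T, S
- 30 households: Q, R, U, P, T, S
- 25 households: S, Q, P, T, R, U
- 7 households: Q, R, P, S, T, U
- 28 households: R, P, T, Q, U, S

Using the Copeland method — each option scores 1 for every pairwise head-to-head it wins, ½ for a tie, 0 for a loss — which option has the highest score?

Q

P: beats S and T; loses to R, Q, and U → score 2.
R: beats P, S, T, and U; loses to Q → score 4.
Q: beats P, R, S, T, and U → score 5.
S: loses to P, R, Q, T, and U → score 0.
T: beats S and U; loses to P, R, and Q → score 2.
U: beats P and S; loses to R, Q, and T → score 2.
Q has the best pairwise record.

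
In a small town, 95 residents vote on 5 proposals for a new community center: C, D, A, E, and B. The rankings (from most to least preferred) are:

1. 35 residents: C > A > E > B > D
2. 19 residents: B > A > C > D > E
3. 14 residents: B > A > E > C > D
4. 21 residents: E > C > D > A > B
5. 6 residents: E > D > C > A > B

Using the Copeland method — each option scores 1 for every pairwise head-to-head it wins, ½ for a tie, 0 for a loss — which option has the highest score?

C

C: beats D, A, E, and B → score 4.
D: loses to C, A, E, and B → score 0.
A: beats D, E, and B; loses to C → score 3.
E: beats D and B; loses to C and A → score 2.
B: beats D; loses to C, A, and E → score 1.
C has the best pairwise record.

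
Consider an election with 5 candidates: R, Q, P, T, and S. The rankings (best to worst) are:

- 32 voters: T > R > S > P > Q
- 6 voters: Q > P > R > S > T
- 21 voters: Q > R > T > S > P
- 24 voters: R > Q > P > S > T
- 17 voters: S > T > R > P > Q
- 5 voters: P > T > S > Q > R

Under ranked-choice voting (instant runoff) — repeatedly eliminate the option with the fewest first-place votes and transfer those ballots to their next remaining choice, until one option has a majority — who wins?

Round 1: R 24, Q 27, P 5, T 32, S 17. Eliminate P.
Round 2: R 24, Q 27, T 37, S 17. Eliminate S.
Round 3: R 24, Q 27, T 54. T has a majority.

T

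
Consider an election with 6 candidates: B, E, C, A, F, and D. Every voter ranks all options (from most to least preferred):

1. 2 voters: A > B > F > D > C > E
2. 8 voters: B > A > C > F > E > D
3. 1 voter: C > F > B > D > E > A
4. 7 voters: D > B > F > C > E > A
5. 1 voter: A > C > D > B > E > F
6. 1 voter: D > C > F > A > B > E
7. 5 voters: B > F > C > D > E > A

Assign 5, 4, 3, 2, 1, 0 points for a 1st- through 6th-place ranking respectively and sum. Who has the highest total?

B

B: 2·4 + 8·5 + 1·3 + 7·4 + 1·2 + 1·1 + 5·5 = 107
E: 2·0 + 8·1 + 1·1 + 7·1 + 1·1 + 1·0 + 5·1 = 22
C: 2·1 + 8·3 + 1·5 + 7·2 + 1·4 + 1·4 + 5·3 = 68
A: 2·5 + 8·4 + 1·0 + 7·0 + 1·5 + 1·2 + 5·0 = 49
F: 2·3 + 8·2 + 1·4 + 7·3 + 1·0 + 1·3 + 5·4 = 70
D: 2·2 + 8·0 + 1·2 + 7·5 + 1·3 + 1·5 + 5·2 = 59
B has the highest Borda score (107).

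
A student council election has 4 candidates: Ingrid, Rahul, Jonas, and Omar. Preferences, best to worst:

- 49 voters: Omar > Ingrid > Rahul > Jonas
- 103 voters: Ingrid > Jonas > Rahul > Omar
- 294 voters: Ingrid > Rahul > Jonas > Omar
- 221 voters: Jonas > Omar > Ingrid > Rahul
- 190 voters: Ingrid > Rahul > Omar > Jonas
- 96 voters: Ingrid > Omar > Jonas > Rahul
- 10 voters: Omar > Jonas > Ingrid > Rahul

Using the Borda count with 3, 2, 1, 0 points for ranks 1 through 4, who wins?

Ingrid: 49·2 + 103·3 + 294·3 + 221·1 + 190·3 + 96·3 + 10·1 = 2378
Rahul: 49·1 + 103·1 + 294·2 + 221·0 + 190·2 + 96·0 + 10·0 = 1120
Jonas: 49·0 + 103·2 + 294·1 + 221·3 + 190·0 + 96·1 + 10·2 = 1279
Omar: 49·3 + 103·0 + 294·0 + 221·2 + 190·1 + 96·2 + 10·3 = 1001
Ingrid has the highest Borda score (2378).

Ingrid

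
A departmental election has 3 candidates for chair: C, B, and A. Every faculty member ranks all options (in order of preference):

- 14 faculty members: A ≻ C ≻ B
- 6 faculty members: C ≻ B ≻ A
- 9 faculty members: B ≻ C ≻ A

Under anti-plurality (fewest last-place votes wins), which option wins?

Last-place votes: C 0, B 14, A 15.
C is ranked last by the fewest voters, so C wins.

C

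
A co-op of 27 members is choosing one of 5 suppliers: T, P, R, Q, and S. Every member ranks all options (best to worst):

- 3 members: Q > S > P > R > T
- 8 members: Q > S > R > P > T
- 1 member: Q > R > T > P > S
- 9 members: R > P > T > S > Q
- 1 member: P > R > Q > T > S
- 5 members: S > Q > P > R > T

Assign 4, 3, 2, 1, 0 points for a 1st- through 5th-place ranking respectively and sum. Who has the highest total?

T: 3·0 + 8·0 + 1·2 + 9·2 + 1·1 + 5·0 = 21
P: 3·2 + 8·1 + 1·1 + 9·3 + 1·4 + 5·2 = 56
R: 3·1 + 8·2 + 1·3 + 9·4 + 1·3 + 5·1 = 66
Q: 3·4 + 8·4 + 1·4 + 9·0 + 1·2 + 5·3 = 65
S: 3·3 + 8·3 + 1·0 + 9·1 + 1·0 + 5·4 = 62
R has the highest Borda score (66).

R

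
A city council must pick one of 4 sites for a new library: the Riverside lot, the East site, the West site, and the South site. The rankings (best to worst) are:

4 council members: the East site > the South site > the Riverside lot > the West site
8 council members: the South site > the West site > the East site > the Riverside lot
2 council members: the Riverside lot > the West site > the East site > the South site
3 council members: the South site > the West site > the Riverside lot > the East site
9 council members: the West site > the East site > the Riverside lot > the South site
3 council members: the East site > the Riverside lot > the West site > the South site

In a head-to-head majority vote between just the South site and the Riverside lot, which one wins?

the South site

Voters preferring the South site to the Riverside lot: 15; preferring the Riverside lot to the South site: 14.
the South site wins the head-to-head.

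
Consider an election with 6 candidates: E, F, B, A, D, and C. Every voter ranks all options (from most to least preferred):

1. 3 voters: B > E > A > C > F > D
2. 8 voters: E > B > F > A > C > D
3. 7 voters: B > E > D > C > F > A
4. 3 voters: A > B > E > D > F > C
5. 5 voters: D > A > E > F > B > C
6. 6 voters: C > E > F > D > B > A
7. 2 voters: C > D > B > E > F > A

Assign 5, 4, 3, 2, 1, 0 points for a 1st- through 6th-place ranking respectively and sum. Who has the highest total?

E

E: 3·4 + 8·5 + 7·4 + 3·3 + 5·3 + 6·4 + 2·2 = 132
F: 3·1 + 8·3 + 7·1 + 3·1 + 5·2 + 6·3 + 2·1 = 67
B: 3·5 + 8·4 + 7·5 + 3·4 + 5·1 + 6·1 + 2·3 = 111
A: 3·3 + 8·2 + 7·0 + 3·5 + 5·4 + 6·0 + 2·0 = 60
D: 3·0 + 8·0 + 7·3 + 3·2 + 5·5 + 6·2 + 2·4 = 72
C: 3·2 + 8·1 + 7·2 + 3·0 + 5·0 + 6·5 + 2·5 = 68
E has the highest Borda score (132).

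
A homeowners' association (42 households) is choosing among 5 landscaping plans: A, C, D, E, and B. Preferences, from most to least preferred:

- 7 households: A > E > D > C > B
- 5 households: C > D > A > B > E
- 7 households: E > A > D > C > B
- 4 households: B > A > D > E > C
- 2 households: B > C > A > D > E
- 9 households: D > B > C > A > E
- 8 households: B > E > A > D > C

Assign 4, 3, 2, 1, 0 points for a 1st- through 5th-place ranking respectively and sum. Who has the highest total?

A: 7·4 + 5·2 + 7·3 + 4·3 + 2·2 + 9·1 + 8·2 = 100
C: 7·1 + 5·4 + 7·1 + 4·0 + 2·3 + 9·2 + 8·0 = 58
D: 7·2 + 5·3 + 7·2 + 4·2 + 2·1 + 9·4 + 8·1 = 97
E: 7·3 + 5·0 + 7·4 + 4·1 + 2·0 + 9·0 + 8·3 = 77
B: 7·0 + 5·1 + 7·0 + 4·4 + 2·4 + 9·3 + 8·4 = 88
A has the highest Borda score (100).

A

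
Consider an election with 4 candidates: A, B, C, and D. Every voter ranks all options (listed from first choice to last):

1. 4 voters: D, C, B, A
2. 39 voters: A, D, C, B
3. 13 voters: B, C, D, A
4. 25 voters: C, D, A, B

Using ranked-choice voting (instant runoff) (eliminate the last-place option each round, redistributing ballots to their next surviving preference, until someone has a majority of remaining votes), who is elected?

Round 1: A 39, B 13, C 25, D 4. Eliminate D.
Round 2: A 39, B 13, C 29. Eliminate B.
Round 3: A 39, C 42. C has a majority.

C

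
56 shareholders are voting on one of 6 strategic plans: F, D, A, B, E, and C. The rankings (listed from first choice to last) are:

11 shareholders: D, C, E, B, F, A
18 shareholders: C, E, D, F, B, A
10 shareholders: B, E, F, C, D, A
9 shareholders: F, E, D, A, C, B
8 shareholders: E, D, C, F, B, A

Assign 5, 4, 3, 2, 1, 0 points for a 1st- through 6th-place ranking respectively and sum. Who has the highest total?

E

F: 11·1 + 18·2 + 10·3 + 9·5 + 8·2 = 138
D: 11·5 + 18·3 + 10·1 + 9·3 + 8·4 = 178
A: 11·0 + 18·0 + 10·0 + 9·2 + 8·0 = 18
B: 11·2 + 18·1 + 10·5 + 9·0 + 8·1 = 98
E: 11·3 + 18·4 + 10·4 + 9·4 + 8·5 = 221
C: 11·4 + 18·5 + 10·2 + 9·1 + 8·3 = 187
E has the highest Borda score (221).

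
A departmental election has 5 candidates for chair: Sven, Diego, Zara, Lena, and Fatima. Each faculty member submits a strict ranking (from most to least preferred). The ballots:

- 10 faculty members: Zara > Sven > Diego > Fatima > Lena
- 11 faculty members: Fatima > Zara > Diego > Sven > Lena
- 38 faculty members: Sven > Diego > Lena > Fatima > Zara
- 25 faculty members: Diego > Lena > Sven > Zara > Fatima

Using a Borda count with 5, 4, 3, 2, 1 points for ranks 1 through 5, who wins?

Diego

Sven: 10·4 + 11·2 + 38·5 + 25·3 = 327
Diego: 10·3 + 11·3 + 38·4 + 25·5 = 340
Zara: 10·5 + 11·4 + 38·1 + 25·2 = 182
Lena: 10·1 + 11·1 + 38·3 + 25·4 = 235
Fatima: 10·2 + 11·5 + 38·2 + 25·1 = 176
Diego has the highest Borda score (340).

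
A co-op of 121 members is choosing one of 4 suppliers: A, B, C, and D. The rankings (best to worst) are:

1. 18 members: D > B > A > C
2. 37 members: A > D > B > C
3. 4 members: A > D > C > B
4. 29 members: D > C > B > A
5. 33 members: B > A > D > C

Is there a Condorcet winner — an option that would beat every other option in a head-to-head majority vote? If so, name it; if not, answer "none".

Checking pairwise contests:
B beats A 80–41.
D beats B 88–33.
A beats C 92–29.
A beats D 74–47.
Every option loses at least one head-to-head, so there is no Condorcet winner.

none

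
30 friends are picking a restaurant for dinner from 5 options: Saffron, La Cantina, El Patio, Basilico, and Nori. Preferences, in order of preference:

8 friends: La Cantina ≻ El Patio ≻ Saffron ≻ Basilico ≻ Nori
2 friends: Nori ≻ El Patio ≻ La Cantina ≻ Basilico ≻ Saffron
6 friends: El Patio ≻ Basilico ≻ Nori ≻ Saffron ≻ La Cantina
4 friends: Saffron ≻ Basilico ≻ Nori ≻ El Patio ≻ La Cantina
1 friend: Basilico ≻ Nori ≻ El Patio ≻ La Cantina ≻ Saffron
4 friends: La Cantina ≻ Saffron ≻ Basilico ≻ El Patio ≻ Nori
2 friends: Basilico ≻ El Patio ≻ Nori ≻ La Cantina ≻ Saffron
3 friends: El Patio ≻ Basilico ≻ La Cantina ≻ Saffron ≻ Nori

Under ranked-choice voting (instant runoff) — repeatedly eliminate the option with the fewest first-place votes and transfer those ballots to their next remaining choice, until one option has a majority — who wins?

El Patio

Round 1: Saffron 4, La Cantina 12, El Patio 9, Basilico 3, Nori 2. Eliminate Nori.
Round 2: Saffron 4, La Cantina 12, El Patio 11, Basilico 3. Eliminate Basilico.
Round 3: Saffron 4, La Cantina 12, El Patio 14. Eliminate Saffron.
Round 4: La Cantina 12, El Patio 18. El Patio has a majority.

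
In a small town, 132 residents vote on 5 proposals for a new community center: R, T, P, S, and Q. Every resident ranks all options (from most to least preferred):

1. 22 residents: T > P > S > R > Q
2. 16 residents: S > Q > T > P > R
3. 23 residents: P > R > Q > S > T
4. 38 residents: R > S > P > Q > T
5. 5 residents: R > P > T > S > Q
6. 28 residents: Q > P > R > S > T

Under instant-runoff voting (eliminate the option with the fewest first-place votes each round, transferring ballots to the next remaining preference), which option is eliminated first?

Round 1: R 43, T 22, P 23, S 16, Q 28. Eliminate S.

S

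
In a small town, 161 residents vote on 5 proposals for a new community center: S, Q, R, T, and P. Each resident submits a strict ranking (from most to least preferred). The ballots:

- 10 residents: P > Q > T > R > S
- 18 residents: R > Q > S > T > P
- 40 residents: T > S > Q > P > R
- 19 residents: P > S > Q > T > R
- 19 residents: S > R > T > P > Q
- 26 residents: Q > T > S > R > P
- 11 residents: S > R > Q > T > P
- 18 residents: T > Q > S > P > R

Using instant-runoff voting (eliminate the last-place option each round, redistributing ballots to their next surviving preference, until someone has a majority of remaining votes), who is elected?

Round 1: S 30, Q 26, R 18, T 58, P 29. Eliminate R.
Round 2: S 30, Q 44, T 58, P 29. Eliminate P.
Round 3: S 49, Q 54, T 58. Eliminate S.
Round 4: Q 84, T 77. Q has a majority.

Q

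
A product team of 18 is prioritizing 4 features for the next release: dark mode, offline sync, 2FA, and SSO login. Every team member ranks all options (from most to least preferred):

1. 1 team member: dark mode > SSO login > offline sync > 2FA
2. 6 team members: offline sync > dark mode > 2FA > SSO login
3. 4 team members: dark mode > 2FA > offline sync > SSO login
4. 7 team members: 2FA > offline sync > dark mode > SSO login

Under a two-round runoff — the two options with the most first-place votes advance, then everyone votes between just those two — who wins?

2FA

Round 1 first-place votes: dark mode 5, offline sync 6, 2FA 7, SSO login 0.
2FA and offline sync advance.
Runoff: 2FA is preferred to offline sync by 11 voters; offline sync by 7.
2FA wins the runoff.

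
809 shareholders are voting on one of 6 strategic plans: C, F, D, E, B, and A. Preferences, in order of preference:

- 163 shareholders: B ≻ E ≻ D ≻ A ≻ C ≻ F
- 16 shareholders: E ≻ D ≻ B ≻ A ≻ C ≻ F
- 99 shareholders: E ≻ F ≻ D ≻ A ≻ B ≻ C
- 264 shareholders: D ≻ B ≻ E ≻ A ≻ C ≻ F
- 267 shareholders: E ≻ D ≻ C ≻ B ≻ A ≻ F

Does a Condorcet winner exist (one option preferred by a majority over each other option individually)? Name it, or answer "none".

Checking pairwise contests:
D beats C 809–0.
C beats F 710–99.
E beats D 545–264.
B beats E 427–382.
D beats B 646–163.
D beats A 809–0.
Every option loses at least one head-to-head, so there is no Condorcet winner.

none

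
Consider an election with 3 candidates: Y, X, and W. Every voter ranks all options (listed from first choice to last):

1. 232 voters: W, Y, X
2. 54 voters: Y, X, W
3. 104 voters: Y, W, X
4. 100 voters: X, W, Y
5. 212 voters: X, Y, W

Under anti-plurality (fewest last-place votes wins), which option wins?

Y

Last-place votes: Y 100, X 336, W 266.
Y is ranked last by the fewest voters, so Y wins.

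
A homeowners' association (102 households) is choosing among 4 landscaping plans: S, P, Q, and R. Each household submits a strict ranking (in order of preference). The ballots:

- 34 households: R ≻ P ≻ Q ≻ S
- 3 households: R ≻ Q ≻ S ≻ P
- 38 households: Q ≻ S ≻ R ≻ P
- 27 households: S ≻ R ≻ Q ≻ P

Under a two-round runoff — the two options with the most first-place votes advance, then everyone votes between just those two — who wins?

R

Round 1 first-place votes: S 27, P 0, Q 38, R 37.
Q and R advance.
Runoff: Q is preferred to R by 38 voters; R by 64.
R wins the runoff.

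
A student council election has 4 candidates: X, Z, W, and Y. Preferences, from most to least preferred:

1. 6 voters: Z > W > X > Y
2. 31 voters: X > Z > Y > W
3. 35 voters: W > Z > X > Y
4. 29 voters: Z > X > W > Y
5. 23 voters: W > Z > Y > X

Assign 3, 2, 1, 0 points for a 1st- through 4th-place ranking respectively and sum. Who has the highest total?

X: 6·1 + 31·3 + 35·1 + 29·2 + 23·0 = 192
Z: 6·3 + 31·2 + 35·2 + 29·3 + 23·2 = 283
W: 6·2 + 31·0 + 35·3 + 29·1 + 23·3 = 215
Y: 6·0 + 31·1 + 35·0 + 29·0 + 23·1 = 54
Z has the highest Borda score (283).

Z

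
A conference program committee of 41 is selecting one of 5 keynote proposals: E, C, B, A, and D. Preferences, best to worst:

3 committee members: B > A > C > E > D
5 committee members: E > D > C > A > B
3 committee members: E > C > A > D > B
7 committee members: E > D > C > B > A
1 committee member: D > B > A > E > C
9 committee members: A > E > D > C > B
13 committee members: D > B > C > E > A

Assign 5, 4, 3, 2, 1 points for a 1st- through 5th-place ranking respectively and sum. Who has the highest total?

E: 3·2 + 5·5 + 3·5 + 7·5 + 1·2 + 9·4 + 13·2 = 145
C: 3·3 + 5·3 + 3·4 + 7·3 + 1·1 + 9·2 + 13·3 = 115
B: 3·5 + 5·1 + 3·1 + 7·2 + 1·4 + 9·1 + 13·4 = 102
A: 3·4 + 5·2 + 3·3 + 7·1 + 1·3 + 9·5 + 13·1 = 99
D: 3·1 + 5·4 + 3·2 + 7·4 + 1·5 + 9·3 + 13·5 = 154
D has the highest Borda score (154).

D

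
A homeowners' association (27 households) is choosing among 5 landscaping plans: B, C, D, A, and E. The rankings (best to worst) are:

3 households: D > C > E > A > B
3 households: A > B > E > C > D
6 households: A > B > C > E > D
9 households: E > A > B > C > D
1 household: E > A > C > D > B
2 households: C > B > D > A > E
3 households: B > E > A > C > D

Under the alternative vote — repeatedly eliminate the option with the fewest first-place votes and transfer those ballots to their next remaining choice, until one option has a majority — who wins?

E

Round 1: B 3, C 2, D 3, A 9, E 10. Eliminate C.
Round 2: B 5, D 3, A 9, E 10. Eliminate D.
Round 3: B 5, A 9, E 13. Eliminate B.
Round 4: A 11, E 16. E has a majority.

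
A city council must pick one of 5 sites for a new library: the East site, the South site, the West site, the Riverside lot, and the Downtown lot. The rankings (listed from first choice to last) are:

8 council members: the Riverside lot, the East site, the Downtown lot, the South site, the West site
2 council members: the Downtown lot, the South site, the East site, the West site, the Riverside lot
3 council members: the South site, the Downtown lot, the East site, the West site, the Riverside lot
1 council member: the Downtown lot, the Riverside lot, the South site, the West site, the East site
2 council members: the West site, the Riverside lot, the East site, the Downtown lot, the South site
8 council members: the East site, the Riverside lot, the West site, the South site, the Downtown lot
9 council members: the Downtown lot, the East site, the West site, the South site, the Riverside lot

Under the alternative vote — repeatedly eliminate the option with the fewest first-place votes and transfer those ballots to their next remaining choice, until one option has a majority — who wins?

Round 1: the East site 8, the South site 3, the West site 2, the Riverside lot 8, the Downtown lot 12. Eliminate the West site.
Round 2: the East site 8, the South site 3, the Riverside lot 10, the Downtown lot 12. Eliminate the South site.
Round 3: the East site 8, the Riverside lot 10, the Downtown lot 15. Eliminate the East site.
Round 4: the Riverside lot 18, the Downtown lot 15. The Riverside lot has a majority.

the Riverside lot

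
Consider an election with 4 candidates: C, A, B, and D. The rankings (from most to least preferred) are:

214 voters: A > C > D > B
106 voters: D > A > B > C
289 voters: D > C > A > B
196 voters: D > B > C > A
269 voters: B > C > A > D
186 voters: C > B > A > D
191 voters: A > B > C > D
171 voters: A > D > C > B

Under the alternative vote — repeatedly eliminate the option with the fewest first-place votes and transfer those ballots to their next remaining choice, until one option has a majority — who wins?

Round 1: C 186, A 576, B 269, D 591. Eliminate C.
Round 2: A 576, B 455, D 591. Eliminate B.
Round 3: A 1031, D 591. A has a majority.

A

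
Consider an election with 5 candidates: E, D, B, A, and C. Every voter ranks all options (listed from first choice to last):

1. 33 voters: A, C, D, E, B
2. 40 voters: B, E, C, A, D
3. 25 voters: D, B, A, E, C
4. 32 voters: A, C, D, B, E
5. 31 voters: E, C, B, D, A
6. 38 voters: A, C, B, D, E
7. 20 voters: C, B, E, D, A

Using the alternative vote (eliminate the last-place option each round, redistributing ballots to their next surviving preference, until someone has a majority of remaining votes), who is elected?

Round 1: E 31, D 25, B 40, A 103, C 20. Eliminate C.
Round 2: E 31, D 25, B 60, A 103. Eliminate D.
Round 3: E 31, B 85, A 103. Eliminate E.
Round 4: B 116, A 103. B has a majority.

B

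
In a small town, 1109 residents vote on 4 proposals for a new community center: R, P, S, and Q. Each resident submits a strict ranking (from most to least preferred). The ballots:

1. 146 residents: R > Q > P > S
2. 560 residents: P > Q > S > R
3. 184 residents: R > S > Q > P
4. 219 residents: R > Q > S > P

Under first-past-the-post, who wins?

First-place votes: R 549, P 560, S 0, Q 0.
P has the most first-place votes.

P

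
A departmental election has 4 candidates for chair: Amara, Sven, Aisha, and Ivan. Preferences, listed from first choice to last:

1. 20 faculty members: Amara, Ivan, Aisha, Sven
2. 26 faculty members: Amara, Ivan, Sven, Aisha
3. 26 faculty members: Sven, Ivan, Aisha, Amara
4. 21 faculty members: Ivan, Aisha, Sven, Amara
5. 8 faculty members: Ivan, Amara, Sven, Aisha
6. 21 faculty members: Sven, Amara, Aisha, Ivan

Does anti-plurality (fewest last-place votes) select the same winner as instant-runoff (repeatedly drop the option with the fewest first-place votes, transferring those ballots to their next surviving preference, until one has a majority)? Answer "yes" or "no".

yes

Anti-plurality — last-place votes: Amara 47, Sven 20, Aisha 34, Ivan 21. Winner: Sven.
Instant-runoff — R1 Amara 46, Sven 47, Aisha 0, Ivan 29 (Aisha out); R2 Amara 46, Sven 47, Ivan 29 (Ivan out); R3 Amara 54, Sven 68 (Sven winner). Winner: Sven.
The two methods agree.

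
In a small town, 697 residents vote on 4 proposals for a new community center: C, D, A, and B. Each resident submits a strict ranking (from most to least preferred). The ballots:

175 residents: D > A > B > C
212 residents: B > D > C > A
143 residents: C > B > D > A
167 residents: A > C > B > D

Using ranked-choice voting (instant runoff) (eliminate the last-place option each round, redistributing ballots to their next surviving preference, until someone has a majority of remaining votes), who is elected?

Round 1: C 143, D 175, A 167, B 212. Eliminate C.
Round 2: D 175, A 167, B 355. B has a majority.

B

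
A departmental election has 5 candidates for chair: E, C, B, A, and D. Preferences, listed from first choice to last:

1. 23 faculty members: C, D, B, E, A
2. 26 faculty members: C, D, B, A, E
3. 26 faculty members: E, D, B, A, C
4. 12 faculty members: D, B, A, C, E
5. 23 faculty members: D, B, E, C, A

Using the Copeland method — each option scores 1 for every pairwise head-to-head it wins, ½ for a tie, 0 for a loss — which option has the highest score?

E: beats A; loses to C, B, and D → score 1.
C: beats E and A; loses to B and D → score 2.
B: beats E, C, and A; loses to D → score 3.
A: loses to E, C, B, and D → score 0.
D: beats E, C, B, and A → score 4.
D has the best pairwise record.

D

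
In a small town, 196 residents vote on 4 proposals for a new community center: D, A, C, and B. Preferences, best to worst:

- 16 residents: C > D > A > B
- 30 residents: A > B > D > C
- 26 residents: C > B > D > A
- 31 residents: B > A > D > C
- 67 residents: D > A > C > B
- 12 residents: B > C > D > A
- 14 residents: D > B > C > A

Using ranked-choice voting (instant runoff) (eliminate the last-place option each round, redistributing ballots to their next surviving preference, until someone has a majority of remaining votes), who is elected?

Round 1: D 81, A 30, C 42, B 43. Eliminate A.
Round 2: D 81, C 42, B 73. Eliminate C.
Round 3: D 97, B 99. B has a majority.

B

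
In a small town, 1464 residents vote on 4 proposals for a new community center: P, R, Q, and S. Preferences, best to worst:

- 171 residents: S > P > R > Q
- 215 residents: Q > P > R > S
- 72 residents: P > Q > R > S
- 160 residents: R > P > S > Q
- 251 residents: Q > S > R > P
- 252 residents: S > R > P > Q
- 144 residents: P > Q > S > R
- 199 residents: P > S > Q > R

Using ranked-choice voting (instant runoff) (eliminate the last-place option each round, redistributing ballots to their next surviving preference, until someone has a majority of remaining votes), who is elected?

P

Round 1: P 415, R 160, Q 466, S 423. Eliminate R.
Round 2: P 575, Q 466, S 423. Eliminate S.
Round 3: P 998, Q 466. P has a majority.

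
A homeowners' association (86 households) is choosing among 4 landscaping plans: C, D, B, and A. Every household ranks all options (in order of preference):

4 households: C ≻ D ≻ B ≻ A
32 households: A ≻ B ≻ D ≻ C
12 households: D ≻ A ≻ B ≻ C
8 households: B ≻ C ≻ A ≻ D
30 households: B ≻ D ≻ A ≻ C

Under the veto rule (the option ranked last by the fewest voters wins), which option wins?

Last-place votes: C 74, D 8, B 0, A 4.
B is ranked last by the fewest voters, so B wins.

B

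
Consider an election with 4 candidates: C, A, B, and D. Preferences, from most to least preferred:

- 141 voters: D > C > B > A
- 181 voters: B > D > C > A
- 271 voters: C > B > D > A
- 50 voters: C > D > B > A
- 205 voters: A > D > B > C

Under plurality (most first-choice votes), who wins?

First-place votes: C 321, A 205, B 181, D 141.
C has the most first-place votes.

C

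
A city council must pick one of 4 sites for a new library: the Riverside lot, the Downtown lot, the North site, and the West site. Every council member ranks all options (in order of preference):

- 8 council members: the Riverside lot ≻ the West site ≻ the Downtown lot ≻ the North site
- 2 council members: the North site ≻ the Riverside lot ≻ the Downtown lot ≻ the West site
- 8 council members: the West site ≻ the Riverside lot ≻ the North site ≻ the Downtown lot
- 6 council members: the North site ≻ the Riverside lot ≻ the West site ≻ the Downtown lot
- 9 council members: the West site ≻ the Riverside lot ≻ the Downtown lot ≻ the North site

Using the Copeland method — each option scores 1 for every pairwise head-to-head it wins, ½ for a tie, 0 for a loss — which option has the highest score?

the West site

the Riverside lot: beats the Downtown lot and the North site; loses to the West site → score 2.
the Downtown lot: beats the North site; loses to the Riverside lot and the West site → score 1.
the North site: loses to the Riverside lot, the Downtown lot, and the West site → score 0.
the West site: beats the Riverside lot, the Downtown lot, and the North site → score 3.
the West site has the best pairwise record.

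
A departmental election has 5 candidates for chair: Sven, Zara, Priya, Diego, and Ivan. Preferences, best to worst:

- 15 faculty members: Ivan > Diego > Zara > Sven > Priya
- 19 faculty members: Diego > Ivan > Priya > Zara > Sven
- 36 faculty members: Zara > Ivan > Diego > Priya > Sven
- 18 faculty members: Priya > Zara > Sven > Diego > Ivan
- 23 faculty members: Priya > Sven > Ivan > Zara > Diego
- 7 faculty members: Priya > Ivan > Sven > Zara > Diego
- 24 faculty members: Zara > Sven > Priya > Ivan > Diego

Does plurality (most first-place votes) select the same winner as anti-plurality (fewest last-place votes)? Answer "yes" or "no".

yes

Plurality — first-place votes: Sven 0, Zara 60, Priya 48, Diego 19, Ivan 15. Winner: Zara.
Anti-plurality — last-place votes: Sven 55, Zara 0, Priya 15, Diego 54, Ivan 18. Winner: Zara.
The two methods agree.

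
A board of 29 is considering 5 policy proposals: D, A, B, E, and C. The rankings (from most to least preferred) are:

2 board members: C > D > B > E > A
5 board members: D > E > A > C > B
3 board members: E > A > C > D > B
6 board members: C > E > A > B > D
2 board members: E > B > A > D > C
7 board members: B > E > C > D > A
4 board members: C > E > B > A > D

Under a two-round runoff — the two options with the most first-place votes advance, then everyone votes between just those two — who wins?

C

Round 1 first-place votes: D 5, A 0, B 7, E 5, C 12.
C and B advance.
Runoff: C is preferred to B by 20 voters; B by 9.
C wins the runoff.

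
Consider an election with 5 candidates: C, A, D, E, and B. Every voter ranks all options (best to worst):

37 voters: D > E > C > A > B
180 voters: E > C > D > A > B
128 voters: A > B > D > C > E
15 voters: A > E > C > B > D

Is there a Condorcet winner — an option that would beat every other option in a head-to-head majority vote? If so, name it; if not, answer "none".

E vs C: 232–128 for E.
E vs A: 217–143 for E.
E vs D: 195–165 for E.
E vs B: 232–128 for E.
E beats every other option head-to-head.

E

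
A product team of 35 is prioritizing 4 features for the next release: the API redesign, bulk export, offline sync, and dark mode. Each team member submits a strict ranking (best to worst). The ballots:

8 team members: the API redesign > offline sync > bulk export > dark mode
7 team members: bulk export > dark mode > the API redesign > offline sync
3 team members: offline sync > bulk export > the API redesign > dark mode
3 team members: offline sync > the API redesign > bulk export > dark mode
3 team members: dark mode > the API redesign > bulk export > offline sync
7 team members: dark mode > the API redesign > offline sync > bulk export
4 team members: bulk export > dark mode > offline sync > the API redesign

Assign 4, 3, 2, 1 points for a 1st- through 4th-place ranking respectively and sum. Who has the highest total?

the API redesign: 8·4 + 7·2 + 3·2 + 3·3 + 3·3 + 7·3 + 4·1 = 95
bulk export: 8·2 + 7·4 + 3·3 + 3·2 + 3·2 + 7·1 + 4·4 = 88
offline sync: 8·3 + 7·1 + 3·4 + 3·4 + 3·1 + 7·2 + 4·2 = 80
dark mode: 8·1 + 7·3 + 3·1 + 3·1 + 3·4 + 7·4 + 4·3 = 87
the API redesign has the highest Borda score (95).

the API redesign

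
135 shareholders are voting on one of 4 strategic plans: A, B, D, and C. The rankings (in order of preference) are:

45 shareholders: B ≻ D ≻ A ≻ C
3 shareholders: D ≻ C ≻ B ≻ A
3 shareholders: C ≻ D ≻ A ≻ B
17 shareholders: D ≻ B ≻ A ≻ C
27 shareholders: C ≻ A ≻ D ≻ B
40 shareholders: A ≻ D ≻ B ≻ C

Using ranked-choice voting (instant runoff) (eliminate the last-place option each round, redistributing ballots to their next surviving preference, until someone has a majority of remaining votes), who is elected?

A

Round 1: A 40, B 45, D 20, C 30. Eliminate D.
Round 2: A 40, B 62, C 33. Eliminate C.
Round 3: A 70, B 65. A has a majority.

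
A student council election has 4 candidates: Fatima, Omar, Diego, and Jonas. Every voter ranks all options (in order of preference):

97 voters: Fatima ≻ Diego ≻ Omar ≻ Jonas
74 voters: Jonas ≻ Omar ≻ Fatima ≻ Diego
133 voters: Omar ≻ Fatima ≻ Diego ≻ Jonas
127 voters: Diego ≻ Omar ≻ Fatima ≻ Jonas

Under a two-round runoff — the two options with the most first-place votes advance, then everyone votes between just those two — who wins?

Diego

Round 1 first-place votes: Fatima 97, Omar 133, Diego 127, Jonas 74.
Omar and Diego advance.
Runoff: Omar is preferred to Diego by 207 voters; Diego by 224.
Diego wins the runoff.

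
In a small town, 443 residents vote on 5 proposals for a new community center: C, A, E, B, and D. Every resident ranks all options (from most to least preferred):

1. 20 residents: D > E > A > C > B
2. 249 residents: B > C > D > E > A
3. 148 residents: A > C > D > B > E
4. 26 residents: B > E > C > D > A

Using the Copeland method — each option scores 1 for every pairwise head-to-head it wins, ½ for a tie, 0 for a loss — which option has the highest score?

B

C: beats A, E, and D; loses to B → score 3.
A: loses to C, E, B, and D → score 0.
E: beats A; loses to C, B, and D → score 1.
B: beats C, A, E, and D → score 4.
D: beats A and E; loses to C and B → score 2.
B has the best pairwise record.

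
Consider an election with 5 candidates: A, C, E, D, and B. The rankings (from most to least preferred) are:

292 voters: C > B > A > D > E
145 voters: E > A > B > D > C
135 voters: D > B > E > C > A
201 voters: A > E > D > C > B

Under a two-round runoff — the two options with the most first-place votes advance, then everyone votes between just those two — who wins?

Round 1 first-place votes: A 201, C 292, E 145, D 135, B 0.
C and A advance.
Runoff: C is preferred to A by 427 voters; A by 346.
C wins the runoff.

C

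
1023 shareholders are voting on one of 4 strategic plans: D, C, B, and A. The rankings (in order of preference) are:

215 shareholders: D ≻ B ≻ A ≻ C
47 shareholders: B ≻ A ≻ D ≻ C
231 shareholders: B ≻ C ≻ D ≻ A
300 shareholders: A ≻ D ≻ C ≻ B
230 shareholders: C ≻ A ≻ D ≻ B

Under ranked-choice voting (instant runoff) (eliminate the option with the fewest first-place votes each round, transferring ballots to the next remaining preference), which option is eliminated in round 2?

Round 1: D 215, C 230, B 278, A 300. Eliminate D.
Round 2: C 230, B 493, A 300. Eliminate C.

C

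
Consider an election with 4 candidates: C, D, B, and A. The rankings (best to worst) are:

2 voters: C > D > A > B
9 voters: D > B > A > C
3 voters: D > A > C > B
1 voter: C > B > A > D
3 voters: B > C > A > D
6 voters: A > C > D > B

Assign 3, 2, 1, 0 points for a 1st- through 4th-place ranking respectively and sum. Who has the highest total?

C: 2·3 + 9·0 + 3·1 + 1·3 + 3·2 + 6·2 = 30
D: 2·2 + 9·3 + 3·3 + 1·0 + 3·0 + 6·1 = 46
B: 2·0 + 9·2 + 3·0 + 1·2 + 3·3 + 6·0 = 29
A: 2·1 + 9·1 + 3·2 + 1·1 + 3·1 + 6·3 = 39
D has the highest Borda score (46).

D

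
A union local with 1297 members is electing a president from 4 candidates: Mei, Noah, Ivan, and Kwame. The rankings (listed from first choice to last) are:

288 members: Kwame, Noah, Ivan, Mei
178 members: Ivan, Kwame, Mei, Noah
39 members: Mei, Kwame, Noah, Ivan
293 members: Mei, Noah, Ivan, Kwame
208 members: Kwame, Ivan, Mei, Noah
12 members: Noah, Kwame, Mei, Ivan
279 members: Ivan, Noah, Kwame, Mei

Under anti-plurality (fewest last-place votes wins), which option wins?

Ivan

Last-place votes: Mei 567, Noah 386, Ivan 51, Kwame 293.
Ivan is ranked last by the fewest voters, so Ivan wins.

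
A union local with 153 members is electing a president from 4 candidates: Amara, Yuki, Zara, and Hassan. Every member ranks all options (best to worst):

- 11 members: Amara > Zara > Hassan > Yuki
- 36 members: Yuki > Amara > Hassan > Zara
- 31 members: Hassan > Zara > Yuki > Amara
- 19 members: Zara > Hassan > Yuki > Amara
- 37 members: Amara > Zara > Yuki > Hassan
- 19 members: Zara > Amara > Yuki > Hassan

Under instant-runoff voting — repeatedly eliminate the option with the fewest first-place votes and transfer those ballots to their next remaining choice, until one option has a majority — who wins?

Round 1: Amara 48, Yuki 36, Zara 38, Hassan 31. Eliminate Hassan.
Round 2: Amara 48, Yuki 36, Zara 69. Eliminate Yuki.
Round 3: Amara 84, Zara 69. Amara has a majority.

Amara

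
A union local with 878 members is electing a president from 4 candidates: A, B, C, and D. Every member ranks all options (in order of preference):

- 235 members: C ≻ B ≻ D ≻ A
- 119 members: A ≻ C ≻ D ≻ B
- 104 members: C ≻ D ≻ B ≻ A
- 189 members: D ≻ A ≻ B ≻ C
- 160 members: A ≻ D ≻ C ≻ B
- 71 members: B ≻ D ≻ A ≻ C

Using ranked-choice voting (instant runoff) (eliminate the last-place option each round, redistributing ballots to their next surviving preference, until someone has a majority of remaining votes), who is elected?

A

Round 1: A 279, B 71, C 339, D 189. Eliminate B.
Round 2: A 279, C 339, D 260. Eliminate D.
Round 3: A 539, C 339. A has a majority.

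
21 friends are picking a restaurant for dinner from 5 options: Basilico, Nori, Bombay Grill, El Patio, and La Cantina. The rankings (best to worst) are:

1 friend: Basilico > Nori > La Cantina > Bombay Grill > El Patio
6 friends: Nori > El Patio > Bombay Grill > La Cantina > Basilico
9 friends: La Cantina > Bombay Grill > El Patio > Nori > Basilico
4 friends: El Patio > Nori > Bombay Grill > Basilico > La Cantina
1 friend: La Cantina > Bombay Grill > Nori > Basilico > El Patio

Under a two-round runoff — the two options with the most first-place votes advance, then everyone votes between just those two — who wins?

Round 1 first-place votes: Basilico 1, Nori 6, Bombay Grill 0, El Patio 4, La Cantina 10.
La Cantina and Nori advance.
Runoff: La Cantina is preferred to Nori by 10 voters; Nori by 11.
Nori wins the runoff.

Nori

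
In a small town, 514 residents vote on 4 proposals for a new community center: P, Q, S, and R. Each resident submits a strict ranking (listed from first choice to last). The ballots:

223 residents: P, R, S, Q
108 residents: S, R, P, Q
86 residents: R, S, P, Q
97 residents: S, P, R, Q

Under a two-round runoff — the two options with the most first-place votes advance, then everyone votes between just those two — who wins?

Round 1 first-place votes: P 223, Q 0, S 205, R 86.
P and S advance.
Runoff: P is preferred to S by 223 voters; S by 291.
S wins the runoff.

S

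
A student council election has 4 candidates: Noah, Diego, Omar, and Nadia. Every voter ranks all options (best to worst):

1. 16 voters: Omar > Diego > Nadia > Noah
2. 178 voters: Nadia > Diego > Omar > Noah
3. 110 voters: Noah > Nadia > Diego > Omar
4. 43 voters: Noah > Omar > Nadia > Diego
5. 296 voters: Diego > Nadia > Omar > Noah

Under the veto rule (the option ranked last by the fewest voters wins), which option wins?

Nadia

Last-place votes: Noah 490, Diego 43, Omar 110, Nadia 0.
Nadia is ranked last by the fewest voters, so Nadia wins.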